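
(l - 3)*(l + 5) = l^2 + 2*l - 15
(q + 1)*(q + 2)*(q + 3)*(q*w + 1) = q^4*w + 6*q^3*w + q^3 + 11*q^2*w + 6*q^2 + 6*q*w + 11*q + 6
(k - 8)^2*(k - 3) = k^3 - 19*k^2 + 112*k - 192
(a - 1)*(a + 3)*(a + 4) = a^3 + 6*a^2 + 5*a - 12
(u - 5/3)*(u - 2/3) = u^2 - 7*u/3 + 10/9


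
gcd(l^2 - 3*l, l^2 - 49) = 1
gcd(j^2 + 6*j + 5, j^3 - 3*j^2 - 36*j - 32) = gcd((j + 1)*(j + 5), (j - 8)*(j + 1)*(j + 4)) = j + 1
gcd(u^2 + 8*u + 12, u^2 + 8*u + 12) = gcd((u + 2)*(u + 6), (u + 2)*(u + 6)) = u^2 + 8*u + 12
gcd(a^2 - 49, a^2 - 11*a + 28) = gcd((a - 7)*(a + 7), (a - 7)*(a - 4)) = a - 7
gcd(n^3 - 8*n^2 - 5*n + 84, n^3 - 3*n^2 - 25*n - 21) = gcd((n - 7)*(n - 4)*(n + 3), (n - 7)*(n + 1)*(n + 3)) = n^2 - 4*n - 21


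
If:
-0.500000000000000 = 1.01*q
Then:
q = -0.50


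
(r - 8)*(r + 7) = r^2 - r - 56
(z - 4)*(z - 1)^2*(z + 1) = z^4 - 5*z^3 + 3*z^2 + 5*z - 4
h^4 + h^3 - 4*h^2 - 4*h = h*(h - 2)*(h + 1)*(h + 2)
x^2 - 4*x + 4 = (x - 2)^2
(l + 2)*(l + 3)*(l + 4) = l^3 + 9*l^2 + 26*l + 24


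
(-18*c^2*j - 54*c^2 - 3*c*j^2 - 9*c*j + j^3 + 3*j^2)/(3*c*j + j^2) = -6*c - 18*c/j + j + 3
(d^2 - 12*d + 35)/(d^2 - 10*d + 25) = (d - 7)/(d - 5)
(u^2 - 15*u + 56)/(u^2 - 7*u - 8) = (u - 7)/(u + 1)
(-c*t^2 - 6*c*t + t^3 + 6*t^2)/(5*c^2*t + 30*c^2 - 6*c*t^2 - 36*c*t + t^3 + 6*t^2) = t/(-5*c + t)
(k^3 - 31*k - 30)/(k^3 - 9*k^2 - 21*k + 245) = (k^2 - 5*k - 6)/(k^2 - 14*k + 49)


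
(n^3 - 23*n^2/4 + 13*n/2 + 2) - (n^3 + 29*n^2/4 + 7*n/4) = -13*n^2 + 19*n/4 + 2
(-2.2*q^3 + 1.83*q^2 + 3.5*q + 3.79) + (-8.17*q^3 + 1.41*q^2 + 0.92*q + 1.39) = -10.37*q^3 + 3.24*q^2 + 4.42*q + 5.18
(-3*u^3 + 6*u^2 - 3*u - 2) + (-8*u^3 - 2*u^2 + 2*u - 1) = -11*u^3 + 4*u^2 - u - 3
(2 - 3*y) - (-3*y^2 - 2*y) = 3*y^2 - y + 2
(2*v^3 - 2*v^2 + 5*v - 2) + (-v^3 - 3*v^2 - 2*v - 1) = v^3 - 5*v^2 + 3*v - 3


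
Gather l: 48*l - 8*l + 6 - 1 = 40*l + 5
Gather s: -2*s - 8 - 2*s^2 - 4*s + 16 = -2*s^2 - 6*s + 8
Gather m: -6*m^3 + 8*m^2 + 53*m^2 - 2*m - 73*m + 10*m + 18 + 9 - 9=-6*m^3 + 61*m^2 - 65*m + 18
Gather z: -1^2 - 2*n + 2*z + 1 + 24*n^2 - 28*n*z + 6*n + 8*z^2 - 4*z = 24*n^2 + 4*n + 8*z^2 + z*(-28*n - 2)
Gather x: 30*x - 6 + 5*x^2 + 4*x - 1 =5*x^2 + 34*x - 7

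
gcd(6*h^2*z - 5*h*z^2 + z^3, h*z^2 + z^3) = z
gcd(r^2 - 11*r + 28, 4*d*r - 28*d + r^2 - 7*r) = r - 7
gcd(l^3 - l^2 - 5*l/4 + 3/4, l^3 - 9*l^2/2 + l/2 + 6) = l^2 - l/2 - 3/2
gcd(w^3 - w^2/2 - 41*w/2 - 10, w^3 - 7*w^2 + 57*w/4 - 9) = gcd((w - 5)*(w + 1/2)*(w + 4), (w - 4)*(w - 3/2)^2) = 1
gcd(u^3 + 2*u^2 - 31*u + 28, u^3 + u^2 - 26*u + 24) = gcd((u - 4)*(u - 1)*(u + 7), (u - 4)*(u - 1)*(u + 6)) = u^2 - 5*u + 4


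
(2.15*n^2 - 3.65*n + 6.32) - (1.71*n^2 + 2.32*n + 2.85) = 0.44*n^2 - 5.97*n + 3.47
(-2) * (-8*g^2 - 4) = 16*g^2 + 8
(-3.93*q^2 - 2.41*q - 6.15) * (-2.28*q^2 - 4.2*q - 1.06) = 8.9604*q^4 + 22.0008*q^3 + 28.3098*q^2 + 28.3846*q + 6.519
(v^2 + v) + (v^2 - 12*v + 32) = 2*v^2 - 11*v + 32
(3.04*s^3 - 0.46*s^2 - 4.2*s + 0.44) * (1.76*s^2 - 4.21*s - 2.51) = 5.3504*s^5 - 13.608*s^4 - 13.0858*s^3 + 19.611*s^2 + 8.6896*s - 1.1044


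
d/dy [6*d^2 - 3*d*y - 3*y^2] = -3*d - 6*y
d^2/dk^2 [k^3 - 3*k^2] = 6*k - 6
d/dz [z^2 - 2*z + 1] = 2*z - 2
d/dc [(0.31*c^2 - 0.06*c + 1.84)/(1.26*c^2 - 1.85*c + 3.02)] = (-0.4979*c^2 - 2.7644*c + 3.2228)/(1.5876*c^4 - 4.662*c^3 + 11.0329*c^2 - 11.174*c + 9.1204)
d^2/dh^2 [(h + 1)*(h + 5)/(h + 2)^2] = 2*(2*h - 5)/(h^4 + 8*h^3 + 24*h^2 + 32*h + 16)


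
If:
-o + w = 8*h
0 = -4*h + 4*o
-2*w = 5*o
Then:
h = 0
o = 0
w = 0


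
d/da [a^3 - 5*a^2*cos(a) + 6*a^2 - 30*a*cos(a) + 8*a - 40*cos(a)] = 5*a^2*sin(a) + 3*a^2 + 30*a*sin(a) - 10*a*cos(a) + 12*a + 40*sin(a) - 30*cos(a) + 8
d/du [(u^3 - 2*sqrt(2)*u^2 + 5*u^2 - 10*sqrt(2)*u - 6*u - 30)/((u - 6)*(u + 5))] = (u^2 - 12*u + 6 + 12*sqrt(2))/(u^2 - 12*u + 36)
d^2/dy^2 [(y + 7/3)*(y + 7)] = 2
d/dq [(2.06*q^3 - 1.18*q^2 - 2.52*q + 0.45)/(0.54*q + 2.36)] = (2.2248*q^3 + 13.9476*q^2 - 5.5696*q - 6.1902)/(0.2916*q^2 + 2.5488*q + 5.5696)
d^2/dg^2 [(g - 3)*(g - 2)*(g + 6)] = 6*g + 2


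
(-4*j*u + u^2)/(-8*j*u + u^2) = (4*j - u)/(8*j - u)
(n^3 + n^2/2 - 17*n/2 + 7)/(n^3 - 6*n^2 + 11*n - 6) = (n + 7/2)/(n - 3)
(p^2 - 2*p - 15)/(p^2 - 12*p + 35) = (p + 3)/(p - 7)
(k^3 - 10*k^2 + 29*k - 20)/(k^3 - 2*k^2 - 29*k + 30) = (k^2 - 9*k + 20)/(k^2 - k - 30)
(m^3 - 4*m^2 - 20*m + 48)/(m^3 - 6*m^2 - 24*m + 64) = (m - 6)/(m - 8)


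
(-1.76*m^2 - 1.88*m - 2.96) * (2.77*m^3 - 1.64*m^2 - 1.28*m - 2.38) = -4.8752*m^5 - 2.3212*m^4 - 2.8632*m^3 + 11.4496*m^2 + 8.2632*m + 7.0448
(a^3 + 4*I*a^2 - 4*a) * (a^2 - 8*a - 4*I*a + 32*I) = a^5 - 8*a^4 + 12*a^3 - 96*a^2 + 16*I*a^2 - 128*I*a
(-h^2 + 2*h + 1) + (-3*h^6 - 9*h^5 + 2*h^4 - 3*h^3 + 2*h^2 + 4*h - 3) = -3*h^6 - 9*h^5 + 2*h^4 - 3*h^3 + h^2 + 6*h - 2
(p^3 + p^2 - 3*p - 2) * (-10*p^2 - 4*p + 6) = -10*p^5 - 14*p^4 + 32*p^3 + 38*p^2 - 10*p - 12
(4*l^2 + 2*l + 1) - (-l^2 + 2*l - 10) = 5*l^2 + 11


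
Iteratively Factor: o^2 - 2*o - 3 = (o - 3)*(o + 1)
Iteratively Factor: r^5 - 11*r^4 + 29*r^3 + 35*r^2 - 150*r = (r)*(r^4 - 11*r^3 + 29*r^2 + 35*r - 150) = r*(r - 3)*(r^3 - 8*r^2 + 5*r + 50) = r*(r - 5)*(r - 3)*(r^2 - 3*r - 10) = r*(r - 5)*(r - 3)*(r + 2)*(r - 5)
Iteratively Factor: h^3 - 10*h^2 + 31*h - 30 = (h - 5)*(h^2 - 5*h + 6) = (h - 5)*(h - 2)*(h - 3)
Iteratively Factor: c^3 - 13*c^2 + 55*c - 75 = (c - 5)*(c^2 - 8*c + 15) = (c - 5)*(c - 3)*(c - 5)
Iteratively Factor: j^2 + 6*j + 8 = (j + 2)*(j + 4)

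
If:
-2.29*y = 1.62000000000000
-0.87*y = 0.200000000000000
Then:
No Solution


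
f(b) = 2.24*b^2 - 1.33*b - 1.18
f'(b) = 4.48*b - 1.33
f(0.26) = -1.37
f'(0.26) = -0.17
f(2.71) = 11.67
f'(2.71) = 10.81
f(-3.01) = 23.12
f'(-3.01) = -14.81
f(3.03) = 15.36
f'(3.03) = 12.24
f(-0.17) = -0.89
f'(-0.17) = -2.09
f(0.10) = -1.29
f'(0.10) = -0.88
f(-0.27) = -0.66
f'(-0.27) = -2.54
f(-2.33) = 14.08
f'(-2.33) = -11.77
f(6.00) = 71.48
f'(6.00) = 25.55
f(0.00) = -1.18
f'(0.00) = -1.33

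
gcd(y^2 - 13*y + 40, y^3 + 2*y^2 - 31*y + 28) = 1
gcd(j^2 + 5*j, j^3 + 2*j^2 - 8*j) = j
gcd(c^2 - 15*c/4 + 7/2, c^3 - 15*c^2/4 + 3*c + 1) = c - 2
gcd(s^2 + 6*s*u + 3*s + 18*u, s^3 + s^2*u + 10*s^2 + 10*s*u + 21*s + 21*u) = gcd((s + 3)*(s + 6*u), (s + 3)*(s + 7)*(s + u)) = s + 3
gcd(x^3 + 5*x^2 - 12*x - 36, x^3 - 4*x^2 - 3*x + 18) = x^2 - x - 6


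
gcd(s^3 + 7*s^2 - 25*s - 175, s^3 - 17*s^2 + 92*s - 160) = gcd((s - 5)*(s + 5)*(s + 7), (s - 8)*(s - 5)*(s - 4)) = s - 5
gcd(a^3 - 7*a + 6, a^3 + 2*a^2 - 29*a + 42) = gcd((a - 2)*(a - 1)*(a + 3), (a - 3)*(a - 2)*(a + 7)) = a - 2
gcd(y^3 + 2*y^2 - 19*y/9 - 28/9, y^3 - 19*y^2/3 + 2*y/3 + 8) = y^2 - y/3 - 4/3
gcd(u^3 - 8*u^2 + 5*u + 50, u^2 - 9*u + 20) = u - 5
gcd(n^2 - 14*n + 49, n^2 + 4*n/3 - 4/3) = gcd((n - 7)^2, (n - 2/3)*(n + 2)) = 1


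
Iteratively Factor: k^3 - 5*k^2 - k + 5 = (k - 1)*(k^2 - 4*k - 5) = (k - 1)*(k + 1)*(k - 5)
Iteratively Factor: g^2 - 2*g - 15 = (g - 5)*(g + 3)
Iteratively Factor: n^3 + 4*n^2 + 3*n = (n + 3)*(n^2 + n) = n*(n + 3)*(n + 1)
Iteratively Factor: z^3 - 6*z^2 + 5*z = (z - 1)*(z^2 - 5*z) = z*(z - 1)*(z - 5)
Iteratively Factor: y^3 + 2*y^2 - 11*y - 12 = (y - 3)*(y^2 + 5*y + 4) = (y - 3)*(y + 1)*(y + 4)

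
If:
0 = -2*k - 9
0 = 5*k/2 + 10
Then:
No Solution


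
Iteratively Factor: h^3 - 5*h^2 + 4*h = (h - 4)*(h^2 - h) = h*(h - 4)*(h - 1)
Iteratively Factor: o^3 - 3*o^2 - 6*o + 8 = (o - 4)*(o^2 + o - 2) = (o - 4)*(o - 1)*(o + 2)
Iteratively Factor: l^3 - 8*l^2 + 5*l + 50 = (l + 2)*(l^2 - 10*l + 25) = (l - 5)*(l + 2)*(l - 5)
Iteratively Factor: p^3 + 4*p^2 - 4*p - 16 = (p - 2)*(p^2 + 6*p + 8) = (p - 2)*(p + 4)*(p + 2)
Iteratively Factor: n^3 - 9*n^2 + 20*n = (n)*(n^2 - 9*n + 20) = n*(n - 4)*(n - 5)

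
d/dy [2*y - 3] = 2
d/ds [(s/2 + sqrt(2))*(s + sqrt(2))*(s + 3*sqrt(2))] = 3*s^2/2 + 6*sqrt(2)*s + 11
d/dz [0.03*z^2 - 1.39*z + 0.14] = 0.06*z - 1.39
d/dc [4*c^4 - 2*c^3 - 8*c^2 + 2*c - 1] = 16*c^3 - 6*c^2 - 16*c + 2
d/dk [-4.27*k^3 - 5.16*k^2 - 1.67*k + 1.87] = -12.81*k^2 - 10.32*k - 1.67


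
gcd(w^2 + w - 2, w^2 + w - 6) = 1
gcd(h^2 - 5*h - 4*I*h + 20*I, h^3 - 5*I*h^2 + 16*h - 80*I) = h - 4*I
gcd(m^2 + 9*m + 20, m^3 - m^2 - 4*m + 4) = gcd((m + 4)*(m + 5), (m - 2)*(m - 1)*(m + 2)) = 1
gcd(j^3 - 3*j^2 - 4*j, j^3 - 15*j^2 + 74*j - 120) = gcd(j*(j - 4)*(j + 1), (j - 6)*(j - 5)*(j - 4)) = j - 4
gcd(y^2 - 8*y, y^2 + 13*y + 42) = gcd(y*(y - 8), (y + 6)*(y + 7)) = 1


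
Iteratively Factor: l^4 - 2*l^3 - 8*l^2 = (l)*(l^3 - 2*l^2 - 8*l) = l*(l - 4)*(l^2 + 2*l) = l^2*(l - 4)*(l + 2)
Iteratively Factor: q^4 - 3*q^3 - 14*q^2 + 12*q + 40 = (q - 2)*(q^3 - q^2 - 16*q - 20) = (q - 2)*(q + 2)*(q^2 - 3*q - 10) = (q - 2)*(q + 2)^2*(q - 5)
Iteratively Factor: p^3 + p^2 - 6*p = (p)*(p^2 + p - 6) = p*(p - 2)*(p + 3)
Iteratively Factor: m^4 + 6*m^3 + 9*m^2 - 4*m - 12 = (m + 3)*(m^3 + 3*m^2 - 4) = (m - 1)*(m + 3)*(m^2 + 4*m + 4) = (m - 1)*(m + 2)*(m + 3)*(m + 2)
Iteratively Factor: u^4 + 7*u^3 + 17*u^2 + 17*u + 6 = (u + 1)*(u^3 + 6*u^2 + 11*u + 6) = (u + 1)*(u + 2)*(u^2 + 4*u + 3) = (u + 1)^2*(u + 2)*(u + 3)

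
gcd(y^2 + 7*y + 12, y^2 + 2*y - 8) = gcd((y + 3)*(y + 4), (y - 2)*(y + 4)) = y + 4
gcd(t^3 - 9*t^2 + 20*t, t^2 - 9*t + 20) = t^2 - 9*t + 20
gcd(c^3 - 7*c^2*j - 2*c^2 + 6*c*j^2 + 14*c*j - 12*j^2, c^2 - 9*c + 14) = c - 2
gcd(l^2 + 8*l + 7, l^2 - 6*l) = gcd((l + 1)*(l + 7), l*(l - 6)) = 1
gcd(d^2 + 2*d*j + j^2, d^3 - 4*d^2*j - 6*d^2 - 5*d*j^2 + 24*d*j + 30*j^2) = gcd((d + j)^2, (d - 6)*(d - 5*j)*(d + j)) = d + j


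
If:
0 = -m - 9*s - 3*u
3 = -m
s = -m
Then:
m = -3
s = 3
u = -8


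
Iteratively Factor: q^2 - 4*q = (q)*(q - 4)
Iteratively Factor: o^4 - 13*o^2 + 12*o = (o + 4)*(o^3 - 4*o^2 + 3*o) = (o - 3)*(o + 4)*(o^2 - o) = o*(o - 3)*(o + 4)*(o - 1)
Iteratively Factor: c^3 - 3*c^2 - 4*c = (c - 4)*(c^2 + c) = (c - 4)*(c + 1)*(c)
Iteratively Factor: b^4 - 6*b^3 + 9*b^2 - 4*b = (b - 4)*(b^3 - 2*b^2 + b) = b*(b - 4)*(b^2 - 2*b + 1) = b*(b - 4)*(b - 1)*(b - 1)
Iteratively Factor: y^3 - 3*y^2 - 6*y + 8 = (y + 2)*(y^2 - 5*y + 4) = (y - 1)*(y + 2)*(y - 4)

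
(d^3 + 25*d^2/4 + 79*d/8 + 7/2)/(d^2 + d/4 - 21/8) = (2*d^2 + 9*d + 4)/(2*d - 3)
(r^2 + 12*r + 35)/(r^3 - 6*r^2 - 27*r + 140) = (r + 7)/(r^2 - 11*r + 28)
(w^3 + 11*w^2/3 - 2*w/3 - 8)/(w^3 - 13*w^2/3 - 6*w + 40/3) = (w + 3)/(w - 5)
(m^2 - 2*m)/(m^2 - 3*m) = (m - 2)/(m - 3)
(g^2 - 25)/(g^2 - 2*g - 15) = (g + 5)/(g + 3)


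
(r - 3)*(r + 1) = r^2 - 2*r - 3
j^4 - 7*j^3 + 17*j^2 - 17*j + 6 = (j - 3)*(j - 2)*(j - 1)^2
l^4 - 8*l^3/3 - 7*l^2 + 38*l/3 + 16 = (l - 3)*(l - 8/3)*(l + 1)*(l + 2)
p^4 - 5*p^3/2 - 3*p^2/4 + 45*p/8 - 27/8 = (p - 3/2)^2*(p - 1)*(p + 3/2)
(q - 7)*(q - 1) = q^2 - 8*q + 7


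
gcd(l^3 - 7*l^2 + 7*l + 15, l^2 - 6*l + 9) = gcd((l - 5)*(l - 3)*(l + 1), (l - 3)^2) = l - 3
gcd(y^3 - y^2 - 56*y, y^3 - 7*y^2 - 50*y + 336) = y^2 - y - 56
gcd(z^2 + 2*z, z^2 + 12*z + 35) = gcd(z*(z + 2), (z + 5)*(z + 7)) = 1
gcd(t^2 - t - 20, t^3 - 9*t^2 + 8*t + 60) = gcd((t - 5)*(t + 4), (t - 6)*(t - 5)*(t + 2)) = t - 5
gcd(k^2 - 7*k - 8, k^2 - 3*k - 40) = k - 8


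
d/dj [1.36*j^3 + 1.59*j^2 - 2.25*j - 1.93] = 4.08*j^2 + 3.18*j - 2.25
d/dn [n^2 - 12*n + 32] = 2*n - 12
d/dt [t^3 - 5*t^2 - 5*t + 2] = 3*t^2 - 10*t - 5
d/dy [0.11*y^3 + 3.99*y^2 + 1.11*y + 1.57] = 0.33*y^2 + 7.98*y + 1.11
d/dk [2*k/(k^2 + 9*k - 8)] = 2*(-k^2 - 8)/(k^4 + 18*k^3 + 65*k^2 - 144*k + 64)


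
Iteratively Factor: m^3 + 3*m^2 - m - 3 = (m - 1)*(m^2 + 4*m + 3) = (m - 1)*(m + 3)*(m + 1)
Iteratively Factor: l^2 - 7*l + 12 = (l - 4)*(l - 3)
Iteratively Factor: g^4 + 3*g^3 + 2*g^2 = (g)*(g^3 + 3*g^2 + 2*g) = g*(g + 2)*(g^2 + g) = g^2*(g + 2)*(g + 1)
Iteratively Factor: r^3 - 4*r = (r + 2)*(r^2 - 2*r) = (r - 2)*(r + 2)*(r)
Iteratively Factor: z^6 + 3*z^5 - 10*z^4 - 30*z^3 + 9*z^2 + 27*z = (z + 3)*(z^5 - 10*z^3 + 9*z) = (z - 1)*(z + 3)*(z^4 + z^3 - 9*z^2 - 9*z) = (z - 1)*(z + 1)*(z + 3)*(z^3 - 9*z) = (z - 3)*(z - 1)*(z + 1)*(z + 3)*(z^2 + 3*z) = z*(z - 3)*(z - 1)*(z + 1)*(z + 3)*(z + 3)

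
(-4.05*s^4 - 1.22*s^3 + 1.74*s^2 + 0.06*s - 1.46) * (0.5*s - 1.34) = -2.025*s^5 + 4.817*s^4 + 2.5048*s^3 - 2.3016*s^2 - 0.8104*s + 1.9564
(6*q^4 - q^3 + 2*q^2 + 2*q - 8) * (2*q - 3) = 12*q^5 - 20*q^4 + 7*q^3 - 2*q^2 - 22*q + 24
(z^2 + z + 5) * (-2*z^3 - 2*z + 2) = -2*z^5 - 2*z^4 - 12*z^3 - 8*z + 10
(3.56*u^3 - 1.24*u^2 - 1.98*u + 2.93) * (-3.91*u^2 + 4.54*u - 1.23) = -13.9196*u^5 + 21.0108*u^4 - 2.2666*u^3 - 18.9203*u^2 + 15.7376*u - 3.6039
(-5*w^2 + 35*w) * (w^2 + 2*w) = -5*w^4 + 25*w^3 + 70*w^2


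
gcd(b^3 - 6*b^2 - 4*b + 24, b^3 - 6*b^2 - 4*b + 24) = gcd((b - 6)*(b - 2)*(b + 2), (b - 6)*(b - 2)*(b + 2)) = b^3 - 6*b^2 - 4*b + 24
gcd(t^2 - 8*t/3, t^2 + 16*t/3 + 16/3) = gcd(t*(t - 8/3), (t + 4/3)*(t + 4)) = 1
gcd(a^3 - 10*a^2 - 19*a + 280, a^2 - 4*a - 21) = a - 7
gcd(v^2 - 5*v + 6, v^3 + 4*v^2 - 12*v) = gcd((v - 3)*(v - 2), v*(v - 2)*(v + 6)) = v - 2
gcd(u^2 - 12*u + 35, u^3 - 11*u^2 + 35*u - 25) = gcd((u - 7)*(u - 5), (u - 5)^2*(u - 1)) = u - 5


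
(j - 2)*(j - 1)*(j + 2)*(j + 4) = j^4 + 3*j^3 - 8*j^2 - 12*j + 16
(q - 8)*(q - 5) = q^2 - 13*q + 40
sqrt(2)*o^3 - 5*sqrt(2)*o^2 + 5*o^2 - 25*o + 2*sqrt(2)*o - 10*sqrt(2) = (o - 5)*(o + 2*sqrt(2))*(sqrt(2)*o + 1)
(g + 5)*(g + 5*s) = g^2 + 5*g*s + 5*g + 25*s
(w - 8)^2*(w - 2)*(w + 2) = w^4 - 16*w^3 + 60*w^2 + 64*w - 256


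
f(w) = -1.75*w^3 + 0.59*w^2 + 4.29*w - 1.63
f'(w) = -5.25*w^2 + 1.18*w + 4.29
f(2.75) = -21.77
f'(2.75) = -32.17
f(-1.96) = 5.40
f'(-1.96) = -18.19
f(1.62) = -0.57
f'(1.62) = -7.58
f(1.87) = -2.99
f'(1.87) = -11.86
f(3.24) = -41.06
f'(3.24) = -47.00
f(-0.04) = -1.80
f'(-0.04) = 4.23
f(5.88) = -311.78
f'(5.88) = -170.29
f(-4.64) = 165.99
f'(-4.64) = -114.22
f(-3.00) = 38.06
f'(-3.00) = -46.50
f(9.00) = -1190.98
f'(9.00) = -410.34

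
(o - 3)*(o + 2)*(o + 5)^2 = o^4 + 9*o^3 + 9*o^2 - 85*o - 150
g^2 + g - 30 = (g - 5)*(g + 6)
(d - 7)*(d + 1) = d^2 - 6*d - 7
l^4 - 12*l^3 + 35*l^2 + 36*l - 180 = (l - 6)*(l - 5)*(l - 3)*(l + 2)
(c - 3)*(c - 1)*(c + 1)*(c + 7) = c^4 + 4*c^3 - 22*c^2 - 4*c + 21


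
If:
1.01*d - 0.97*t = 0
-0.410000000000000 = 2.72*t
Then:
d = -0.14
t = -0.15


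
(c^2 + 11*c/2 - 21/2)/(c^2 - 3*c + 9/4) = 2*(c + 7)/(2*c - 3)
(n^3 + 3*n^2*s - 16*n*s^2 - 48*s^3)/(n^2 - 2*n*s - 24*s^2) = (-n^2 + n*s + 12*s^2)/(-n + 6*s)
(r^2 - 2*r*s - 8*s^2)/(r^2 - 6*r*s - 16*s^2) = (r - 4*s)/(r - 8*s)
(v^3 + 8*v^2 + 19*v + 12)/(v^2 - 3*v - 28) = (v^2 + 4*v + 3)/(v - 7)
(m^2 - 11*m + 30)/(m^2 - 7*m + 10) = (m - 6)/(m - 2)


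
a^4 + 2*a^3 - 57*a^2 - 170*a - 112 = (a - 8)*(a + 1)*(a + 2)*(a + 7)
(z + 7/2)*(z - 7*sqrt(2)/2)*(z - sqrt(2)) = z^3 - 9*sqrt(2)*z^2/2 + 7*z^2/2 - 63*sqrt(2)*z/4 + 7*z + 49/2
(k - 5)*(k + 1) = k^2 - 4*k - 5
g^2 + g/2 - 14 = (g - 7/2)*(g + 4)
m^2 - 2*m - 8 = (m - 4)*(m + 2)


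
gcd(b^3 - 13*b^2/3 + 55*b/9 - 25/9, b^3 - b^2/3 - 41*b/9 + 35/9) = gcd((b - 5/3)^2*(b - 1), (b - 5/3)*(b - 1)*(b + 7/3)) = b^2 - 8*b/3 + 5/3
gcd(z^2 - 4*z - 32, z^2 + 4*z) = z + 4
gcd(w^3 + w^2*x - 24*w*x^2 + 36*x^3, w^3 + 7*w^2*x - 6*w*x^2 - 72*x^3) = -w^2 - 3*w*x + 18*x^2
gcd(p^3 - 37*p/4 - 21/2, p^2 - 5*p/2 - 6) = p + 3/2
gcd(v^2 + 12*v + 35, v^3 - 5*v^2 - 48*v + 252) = v + 7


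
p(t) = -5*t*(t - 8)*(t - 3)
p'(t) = -5*t*(t - 8) - 5*t*(t - 3) - 5*(t - 8)*(t - 3) = -15*t^2 + 110*t - 120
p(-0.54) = 81.63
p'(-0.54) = -183.77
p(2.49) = -34.99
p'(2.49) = 60.90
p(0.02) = -2.38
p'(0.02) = -117.81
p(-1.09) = 202.62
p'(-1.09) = -257.72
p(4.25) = 99.61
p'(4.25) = 76.56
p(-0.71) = 114.72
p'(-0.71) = -205.66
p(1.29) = -74.01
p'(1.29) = -3.06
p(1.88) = -64.43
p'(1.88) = 33.78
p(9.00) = -270.00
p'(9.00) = -345.00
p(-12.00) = 18000.00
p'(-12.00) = -3600.00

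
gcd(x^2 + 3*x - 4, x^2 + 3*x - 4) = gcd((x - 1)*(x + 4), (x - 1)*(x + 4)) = x^2 + 3*x - 4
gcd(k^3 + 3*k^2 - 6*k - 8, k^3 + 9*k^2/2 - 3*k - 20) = k^2 + 2*k - 8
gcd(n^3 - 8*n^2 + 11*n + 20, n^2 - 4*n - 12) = 1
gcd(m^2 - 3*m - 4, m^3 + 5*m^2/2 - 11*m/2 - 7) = m + 1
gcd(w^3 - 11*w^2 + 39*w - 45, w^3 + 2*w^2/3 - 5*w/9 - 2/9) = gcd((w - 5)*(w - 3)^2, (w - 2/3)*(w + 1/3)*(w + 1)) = 1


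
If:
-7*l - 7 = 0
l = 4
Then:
No Solution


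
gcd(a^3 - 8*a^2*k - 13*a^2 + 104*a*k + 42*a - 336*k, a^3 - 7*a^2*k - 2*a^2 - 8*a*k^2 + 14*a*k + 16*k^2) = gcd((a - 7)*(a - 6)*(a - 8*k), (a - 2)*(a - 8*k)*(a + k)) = a - 8*k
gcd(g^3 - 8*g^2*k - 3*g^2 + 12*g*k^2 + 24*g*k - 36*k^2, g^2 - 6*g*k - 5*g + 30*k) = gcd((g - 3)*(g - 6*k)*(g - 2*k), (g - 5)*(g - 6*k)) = g - 6*k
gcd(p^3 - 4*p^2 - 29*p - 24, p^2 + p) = p + 1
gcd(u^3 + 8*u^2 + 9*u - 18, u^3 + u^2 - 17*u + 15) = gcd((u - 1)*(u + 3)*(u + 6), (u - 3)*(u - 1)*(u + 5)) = u - 1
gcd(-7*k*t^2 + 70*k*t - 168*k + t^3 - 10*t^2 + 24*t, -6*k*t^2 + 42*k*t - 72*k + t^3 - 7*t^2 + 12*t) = t - 4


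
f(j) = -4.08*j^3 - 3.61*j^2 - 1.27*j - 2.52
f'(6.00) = -485.23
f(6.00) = -1021.38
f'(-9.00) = -927.73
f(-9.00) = 2690.82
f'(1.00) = -20.73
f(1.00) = -11.48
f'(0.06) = -1.75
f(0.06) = -2.61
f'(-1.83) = -29.05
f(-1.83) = 12.72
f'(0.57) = -9.36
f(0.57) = -5.17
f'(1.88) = -58.10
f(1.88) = -44.78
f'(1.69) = -48.43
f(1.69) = -34.67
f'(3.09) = -140.45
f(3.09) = -161.29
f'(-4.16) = -183.06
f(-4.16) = 234.01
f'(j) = -12.24*j^2 - 7.22*j - 1.27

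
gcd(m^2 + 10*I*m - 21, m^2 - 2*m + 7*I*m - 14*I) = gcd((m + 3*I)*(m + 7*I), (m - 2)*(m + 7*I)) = m + 7*I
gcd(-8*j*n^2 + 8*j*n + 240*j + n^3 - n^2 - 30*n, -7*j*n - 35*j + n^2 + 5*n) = n + 5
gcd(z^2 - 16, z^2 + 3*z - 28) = z - 4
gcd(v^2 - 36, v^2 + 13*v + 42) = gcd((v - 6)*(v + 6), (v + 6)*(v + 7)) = v + 6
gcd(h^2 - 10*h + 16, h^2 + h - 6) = h - 2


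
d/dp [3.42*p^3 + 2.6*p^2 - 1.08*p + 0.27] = 10.26*p^2 + 5.2*p - 1.08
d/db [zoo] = 0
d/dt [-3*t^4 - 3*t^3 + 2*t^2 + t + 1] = -12*t^3 - 9*t^2 + 4*t + 1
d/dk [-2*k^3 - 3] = -6*k^2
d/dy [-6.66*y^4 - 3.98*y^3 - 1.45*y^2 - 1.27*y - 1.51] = -26.64*y^3 - 11.94*y^2 - 2.9*y - 1.27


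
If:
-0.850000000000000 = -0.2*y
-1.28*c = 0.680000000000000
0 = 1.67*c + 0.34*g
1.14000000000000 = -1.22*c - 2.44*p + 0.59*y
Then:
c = -0.53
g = 2.61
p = 0.83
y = 4.25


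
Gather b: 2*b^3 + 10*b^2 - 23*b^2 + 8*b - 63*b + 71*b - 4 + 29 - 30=2*b^3 - 13*b^2 + 16*b - 5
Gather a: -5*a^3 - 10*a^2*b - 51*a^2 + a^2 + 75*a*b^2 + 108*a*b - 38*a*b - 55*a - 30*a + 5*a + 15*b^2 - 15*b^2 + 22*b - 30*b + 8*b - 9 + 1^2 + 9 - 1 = -5*a^3 + a^2*(-10*b - 50) + a*(75*b^2 + 70*b - 80)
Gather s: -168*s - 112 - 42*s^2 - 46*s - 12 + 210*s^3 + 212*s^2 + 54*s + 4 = 210*s^3 + 170*s^2 - 160*s - 120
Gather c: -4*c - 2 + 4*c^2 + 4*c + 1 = 4*c^2 - 1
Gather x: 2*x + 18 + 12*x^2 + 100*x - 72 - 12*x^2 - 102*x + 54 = 0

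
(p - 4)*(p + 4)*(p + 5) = p^3 + 5*p^2 - 16*p - 80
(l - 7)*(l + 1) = l^2 - 6*l - 7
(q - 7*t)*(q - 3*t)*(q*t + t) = q^3*t - 10*q^2*t^2 + q^2*t + 21*q*t^3 - 10*q*t^2 + 21*t^3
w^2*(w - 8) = w^3 - 8*w^2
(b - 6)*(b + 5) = b^2 - b - 30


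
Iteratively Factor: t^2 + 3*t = (t + 3)*(t)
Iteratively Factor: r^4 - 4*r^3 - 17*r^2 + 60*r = (r)*(r^3 - 4*r^2 - 17*r + 60) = r*(r - 3)*(r^2 - r - 20) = r*(r - 5)*(r - 3)*(r + 4)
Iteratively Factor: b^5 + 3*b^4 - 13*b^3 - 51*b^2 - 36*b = (b)*(b^4 + 3*b^3 - 13*b^2 - 51*b - 36) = b*(b + 3)*(b^3 - 13*b - 12) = b*(b + 3)^2*(b^2 - 3*b - 4) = b*(b + 1)*(b + 3)^2*(b - 4)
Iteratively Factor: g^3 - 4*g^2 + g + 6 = (g - 2)*(g^2 - 2*g - 3) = (g - 2)*(g + 1)*(g - 3)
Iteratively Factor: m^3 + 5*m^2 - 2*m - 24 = (m + 4)*(m^2 + m - 6) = (m - 2)*(m + 4)*(m + 3)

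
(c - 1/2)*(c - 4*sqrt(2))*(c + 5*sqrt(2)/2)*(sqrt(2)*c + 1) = sqrt(2)*c^4 - 2*c^3 - sqrt(2)*c^3/2 - 43*sqrt(2)*c^2/2 + c^2 - 20*c + 43*sqrt(2)*c/4 + 10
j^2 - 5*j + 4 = (j - 4)*(j - 1)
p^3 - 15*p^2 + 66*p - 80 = (p - 8)*(p - 5)*(p - 2)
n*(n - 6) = n^2 - 6*n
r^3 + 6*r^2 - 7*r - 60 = (r - 3)*(r + 4)*(r + 5)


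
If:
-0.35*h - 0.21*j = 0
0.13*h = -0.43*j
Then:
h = 0.00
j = 0.00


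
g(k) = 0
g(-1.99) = 0.00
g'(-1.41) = 0.00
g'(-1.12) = 0.00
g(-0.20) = 0.00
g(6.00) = 0.00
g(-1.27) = 0.00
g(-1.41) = 0.00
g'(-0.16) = 0.00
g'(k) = 0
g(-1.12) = 0.00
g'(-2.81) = 0.00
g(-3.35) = 0.00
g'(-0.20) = 0.00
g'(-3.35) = 0.00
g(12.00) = 0.00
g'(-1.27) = 0.00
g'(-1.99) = 0.00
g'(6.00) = 0.00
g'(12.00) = 0.00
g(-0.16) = 0.00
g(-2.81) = 0.00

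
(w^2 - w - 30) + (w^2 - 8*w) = 2*w^2 - 9*w - 30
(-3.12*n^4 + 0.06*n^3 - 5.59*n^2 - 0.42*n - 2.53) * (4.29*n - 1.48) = -13.3848*n^5 + 4.875*n^4 - 24.0699*n^3 + 6.4714*n^2 - 10.2321*n + 3.7444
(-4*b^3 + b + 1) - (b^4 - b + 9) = -b^4 - 4*b^3 + 2*b - 8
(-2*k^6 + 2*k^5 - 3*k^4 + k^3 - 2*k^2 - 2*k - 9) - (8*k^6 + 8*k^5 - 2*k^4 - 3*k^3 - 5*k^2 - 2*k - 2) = -10*k^6 - 6*k^5 - k^4 + 4*k^3 + 3*k^2 - 7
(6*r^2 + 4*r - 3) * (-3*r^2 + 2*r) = -18*r^4 + 17*r^2 - 6*r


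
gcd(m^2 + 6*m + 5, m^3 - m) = m + 1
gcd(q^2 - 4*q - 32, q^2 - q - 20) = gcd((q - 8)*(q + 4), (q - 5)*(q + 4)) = q + 4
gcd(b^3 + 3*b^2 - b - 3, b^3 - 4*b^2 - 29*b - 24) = b^2 + 4*b + 3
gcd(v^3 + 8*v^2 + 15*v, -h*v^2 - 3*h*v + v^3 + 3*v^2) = v^2 + 3*v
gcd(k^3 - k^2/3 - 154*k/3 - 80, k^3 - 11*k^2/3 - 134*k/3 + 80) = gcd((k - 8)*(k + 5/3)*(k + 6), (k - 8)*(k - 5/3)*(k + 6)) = k^2 - 2*k - 48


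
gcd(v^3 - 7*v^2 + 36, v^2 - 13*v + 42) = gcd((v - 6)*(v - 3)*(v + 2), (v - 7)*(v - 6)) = v - 6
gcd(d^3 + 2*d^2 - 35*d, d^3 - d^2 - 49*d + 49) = d + 7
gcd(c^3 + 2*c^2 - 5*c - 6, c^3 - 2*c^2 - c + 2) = c^2 - c - 2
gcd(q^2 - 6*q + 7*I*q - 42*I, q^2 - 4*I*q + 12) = 1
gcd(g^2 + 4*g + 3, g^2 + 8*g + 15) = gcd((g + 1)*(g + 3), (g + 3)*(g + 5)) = g + 3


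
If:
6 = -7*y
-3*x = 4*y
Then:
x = 8/7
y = -6/7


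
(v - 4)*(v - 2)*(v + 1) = v^3 - 5*v^2 + 2*v + 8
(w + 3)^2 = w^2 + 6*w + 9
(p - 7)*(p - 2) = p^2 - 9*p + 14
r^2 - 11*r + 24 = (r - 8)*(r - 3)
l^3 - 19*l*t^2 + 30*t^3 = (l - 3*t)*(l - 2*t)*(l + 5*t)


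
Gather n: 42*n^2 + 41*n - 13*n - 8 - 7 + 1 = 42*n^2 + 28*n - 14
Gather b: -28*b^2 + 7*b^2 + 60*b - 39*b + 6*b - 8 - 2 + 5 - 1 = -21*b^2 + 27*b - 6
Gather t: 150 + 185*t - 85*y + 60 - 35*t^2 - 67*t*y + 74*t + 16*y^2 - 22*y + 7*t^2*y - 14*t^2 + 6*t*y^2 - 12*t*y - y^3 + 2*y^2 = t^2*(7*y - 49) + t*(6*y^2 - 79*y + 259) - y^3 + 18*y^2 - 107*y + 210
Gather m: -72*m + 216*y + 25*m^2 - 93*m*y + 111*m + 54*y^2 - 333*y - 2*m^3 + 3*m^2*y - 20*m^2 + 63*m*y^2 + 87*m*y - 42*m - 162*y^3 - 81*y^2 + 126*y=-2*m^3 + m^2*(3*y + 5) + m*(63*y^2 - 6*y - 3) - 162*y^3 - 27*y^2 + 9*y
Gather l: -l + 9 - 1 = 8 - l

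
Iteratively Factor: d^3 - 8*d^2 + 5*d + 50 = (d + 2)*(d^2 - 10*d + 25) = (d - 5)*(d + 2)*(d - 5)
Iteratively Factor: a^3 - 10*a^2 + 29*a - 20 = (a - 5)*(a^2 - 5*a + 4) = (a - 5)*(a - 1)*(a - 4)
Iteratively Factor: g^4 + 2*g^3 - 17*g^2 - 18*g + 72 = (g - 3)*(g^3 + 5*g^2 - 2*g - 24) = (g - 3)*(g + 4)*(g^2 + g - 6) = (g - 3)*(g + 3)*(g + 4)*(g - 2)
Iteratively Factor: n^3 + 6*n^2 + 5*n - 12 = (n + 4)*(n^2 + 2*n - 3) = (n + 3)*(n + 4)*(n - 1)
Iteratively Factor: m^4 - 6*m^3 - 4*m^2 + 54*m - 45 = (m - 5)*(m^3 - m^2 - 9*m + 9) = (m - 5)*(m - 1)*(m^2 - 9) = (m - 5)*(m - 1)*(m + 3)*(m - 3)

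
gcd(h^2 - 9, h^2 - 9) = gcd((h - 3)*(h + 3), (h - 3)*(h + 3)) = h^2 - 9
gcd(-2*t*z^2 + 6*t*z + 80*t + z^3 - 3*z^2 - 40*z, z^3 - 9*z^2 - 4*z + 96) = z - 8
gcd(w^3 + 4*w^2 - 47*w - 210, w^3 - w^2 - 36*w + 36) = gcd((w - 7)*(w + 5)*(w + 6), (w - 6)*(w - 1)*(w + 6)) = w + 6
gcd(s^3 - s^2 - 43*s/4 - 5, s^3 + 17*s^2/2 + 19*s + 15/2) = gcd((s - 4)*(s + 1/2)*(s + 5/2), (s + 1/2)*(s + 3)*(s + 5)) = s + 1/2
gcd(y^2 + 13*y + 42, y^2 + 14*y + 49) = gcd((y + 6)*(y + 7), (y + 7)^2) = y + 7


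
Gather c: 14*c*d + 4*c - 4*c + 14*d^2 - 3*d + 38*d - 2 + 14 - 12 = 14*c*d + 14*d^2 + 35*d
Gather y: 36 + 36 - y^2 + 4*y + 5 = -y^2 + 4*y + 77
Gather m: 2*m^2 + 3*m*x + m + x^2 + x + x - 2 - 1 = 2*m^2 + m*(3*x + 1) + x^2 + 2*x - 3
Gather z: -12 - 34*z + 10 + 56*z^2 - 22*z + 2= 56*z^2 - 56*z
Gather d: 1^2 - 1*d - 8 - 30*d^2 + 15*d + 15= -30*d^2 + 14*d + 8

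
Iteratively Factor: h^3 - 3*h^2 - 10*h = (h + 2)*(h^2 - 5*h) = (h - 5)*(h + 2)*(h)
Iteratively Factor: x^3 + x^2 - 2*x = (x)*(x^2 + x - 2) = x*(x + 2)*(x - 1)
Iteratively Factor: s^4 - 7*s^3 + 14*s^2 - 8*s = (s)*(s^3 - 7*s^2 + 14*s - 8) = s*(s - 4)*(s^2 - 3*s + 2) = s*(s - 4)*(s - 1)*(s - 2)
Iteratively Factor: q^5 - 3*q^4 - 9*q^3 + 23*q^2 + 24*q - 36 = (q - 3)*(q^4 - 9*q^2 - 4*q + 12) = (q - 3)*(q - 1)*(q^3 + q^2 - 8*q - 12) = (q - 3)*(q - 1)*(q + 2)*(q^2 - q - 6) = (q - 3)^2*(q - 1)*(q + 2)*(q + 2)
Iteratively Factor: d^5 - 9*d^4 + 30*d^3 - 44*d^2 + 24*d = (d - 2)*(d^4 - 7*d^3 + 16*d^2 - 12*d) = (d - 2)^2*(d^3 - 5*d^2 + 6*d) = (d - 2)^3*(d^2 - 3*d) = (d - 3)*(d - 2)^3*(d)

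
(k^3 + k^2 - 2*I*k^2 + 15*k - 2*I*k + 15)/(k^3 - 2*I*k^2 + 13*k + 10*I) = (k^2 + k*(1 + 3*I) + 3*I)/(k^2 + 3*I*k - 2)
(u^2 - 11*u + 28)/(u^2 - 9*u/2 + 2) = 2*(u - 7)/(2*u - 1)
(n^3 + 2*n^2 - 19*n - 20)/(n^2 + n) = n + 1 - 20/n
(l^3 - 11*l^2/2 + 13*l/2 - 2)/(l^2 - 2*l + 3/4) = 2*(l^2 - 5*l + 4)/(2*l - 3)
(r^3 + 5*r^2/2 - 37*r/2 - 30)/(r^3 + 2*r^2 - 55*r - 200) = (r^2 - 5*r/2 - 6)/(r^2 - 3*r - 40)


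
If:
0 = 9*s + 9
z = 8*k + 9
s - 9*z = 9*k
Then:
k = -82/81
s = -1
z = 73/81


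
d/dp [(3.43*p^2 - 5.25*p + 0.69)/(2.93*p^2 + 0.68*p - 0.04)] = (17.7149*p^2 - 4.3178*p - 0.2592)/(8.5849*p^4 + 3.9848*p^3 + 0.228*p^2 - 0.0544*p + 0.0016)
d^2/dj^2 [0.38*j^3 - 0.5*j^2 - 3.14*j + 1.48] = 2.28*j - 1.0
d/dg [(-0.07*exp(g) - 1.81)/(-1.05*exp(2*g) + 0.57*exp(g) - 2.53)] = (-0.0735*exp(2*g) - 3.801*exp(g) + 1.2088)*exp(g)/(1.1025*exp(4*g) - 1.197*exp(3*g) + 5.6379*exp(2*g) - 2.8842*exp(g) + 6.4009)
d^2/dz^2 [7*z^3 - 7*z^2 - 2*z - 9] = 42*z - 14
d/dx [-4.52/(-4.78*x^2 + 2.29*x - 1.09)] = (10.3508 - 43.2112*x)/(4.78*x^2 - 2.29*x + 1.09)^2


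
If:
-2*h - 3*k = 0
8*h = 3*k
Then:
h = 0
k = 0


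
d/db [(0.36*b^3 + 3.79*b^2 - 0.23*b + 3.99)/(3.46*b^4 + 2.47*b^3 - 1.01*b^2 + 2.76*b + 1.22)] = (-1.2456*b^6 - 26.2268*b^5 - 7.3375*b^4 - 52.0982*b^3 - 18.0202*b^2 + 17.3074*b - 11.293)/(11.9716*b^8 + 17.0924*b^7 - 0.888299999999999*b^6 + 14.1098*b^5 + 23.0969*b^4 + 0.451600000000001*b^3 + 5.1532*b^2 + 6.7344*b + 1.4884)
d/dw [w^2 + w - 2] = 2*w + 1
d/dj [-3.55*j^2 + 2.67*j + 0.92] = 2.67 - 7.1*j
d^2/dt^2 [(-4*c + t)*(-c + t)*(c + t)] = -8*c + 6*t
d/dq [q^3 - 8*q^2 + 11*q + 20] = 3*q^2 - 16*q + 11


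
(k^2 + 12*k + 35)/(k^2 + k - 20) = (k + 7)/(k - 4)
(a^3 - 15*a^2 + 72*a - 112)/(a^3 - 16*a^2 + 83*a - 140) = (a - 4)/(a - 5)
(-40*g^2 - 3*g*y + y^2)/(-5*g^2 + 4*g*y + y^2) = (-8*g + y)/(-g + y)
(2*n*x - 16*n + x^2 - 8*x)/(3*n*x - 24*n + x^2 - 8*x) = (2*n + x)/(3*n + x)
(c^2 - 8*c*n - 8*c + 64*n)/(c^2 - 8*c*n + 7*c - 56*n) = (c - 8)/(c + 7)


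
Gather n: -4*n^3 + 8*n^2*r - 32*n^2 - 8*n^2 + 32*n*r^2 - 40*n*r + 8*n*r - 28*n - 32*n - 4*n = -4*n^3 + n^2*(8*r - 40) + n*(32*r^2 - 32*r - 64)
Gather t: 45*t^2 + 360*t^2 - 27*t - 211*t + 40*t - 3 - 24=405*t^2 - 198*t - 27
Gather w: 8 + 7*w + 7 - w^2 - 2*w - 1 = -w^2 + 5*w + 14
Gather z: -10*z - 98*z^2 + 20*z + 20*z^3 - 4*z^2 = 20*z^3 - 102*z^2 + 10*z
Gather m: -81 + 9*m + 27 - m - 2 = 8*m - 56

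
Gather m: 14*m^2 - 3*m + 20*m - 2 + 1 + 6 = 14*m^2 + 17*m + 5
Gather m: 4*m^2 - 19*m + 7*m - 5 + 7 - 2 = 4*m^2 - 12*m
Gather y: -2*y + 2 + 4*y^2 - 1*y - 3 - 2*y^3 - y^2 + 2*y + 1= -2*y^3 + 3*y^2 - y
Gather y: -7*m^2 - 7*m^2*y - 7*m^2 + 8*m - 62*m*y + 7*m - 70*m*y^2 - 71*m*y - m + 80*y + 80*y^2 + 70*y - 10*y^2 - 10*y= -14*m^2 + 14*m + y^2*(70 - 70*m) + y*(-7*m^2 - 133*m + 140)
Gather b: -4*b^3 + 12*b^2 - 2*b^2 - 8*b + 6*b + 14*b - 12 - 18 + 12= -4*b^3 + 10*b^2 + 12*b - 18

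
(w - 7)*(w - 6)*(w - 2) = w^3 - 15*w^2 + 68*w - 84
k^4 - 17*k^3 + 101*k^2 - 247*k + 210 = (k - 7)*(k - 5)*(k - 3)*(k - 2)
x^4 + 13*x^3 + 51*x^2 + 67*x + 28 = (x + 1)^2*(x + 4)*(x + 7)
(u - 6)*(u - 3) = u^2 - 9*u + 18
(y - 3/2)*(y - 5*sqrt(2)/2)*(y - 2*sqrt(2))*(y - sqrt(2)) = y^4 - 11*sqrt(2)*y^3/2 - 3*y^3/2 + 33*sqrt(2)*y^2/4 + 19*y^2 - 57*y/2 - 10*sqrt(2)*y + 15*sqrt(2)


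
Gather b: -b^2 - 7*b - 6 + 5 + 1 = -b^2 - 7*b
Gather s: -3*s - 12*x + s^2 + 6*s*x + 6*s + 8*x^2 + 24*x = s^2 + s*(6*x + 3) + 8*x^2 + 12*x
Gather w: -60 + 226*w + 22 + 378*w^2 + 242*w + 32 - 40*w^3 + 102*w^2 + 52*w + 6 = -40*w^3 + 480*w^2 + 520*w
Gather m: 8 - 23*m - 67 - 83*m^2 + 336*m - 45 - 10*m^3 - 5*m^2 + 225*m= -10*m^3 - 88*m^2 + 538*m - 104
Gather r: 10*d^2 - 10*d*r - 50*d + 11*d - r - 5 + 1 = 10*d^2 - 39*d + r*(-10*d - 1) - 4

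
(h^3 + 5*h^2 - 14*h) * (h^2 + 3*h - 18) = h^5 + 8*h^4 - 17*h^3 - 132*h^2 + 252*h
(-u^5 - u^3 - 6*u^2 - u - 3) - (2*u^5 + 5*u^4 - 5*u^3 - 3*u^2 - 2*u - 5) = -3*u^5 - 5*u^4 + 4*u^3 - 3*u^2 + u + 2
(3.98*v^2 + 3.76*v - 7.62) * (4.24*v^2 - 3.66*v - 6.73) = 16.8752*v^4 + 1.3756*v^3 - 72.8558*v^2 + 2.5844*v + 51.2826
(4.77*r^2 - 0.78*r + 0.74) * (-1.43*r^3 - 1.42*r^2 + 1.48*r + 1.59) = -6.8211*r^5 - 5.658*r^4 + 7.109*r^3 + 5.3791*r^2 - 0.145*r + 1.1766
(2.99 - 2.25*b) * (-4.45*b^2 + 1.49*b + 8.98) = 10.0125*b^3 - 16.658*b^2 - 15.7499*b + 26.8502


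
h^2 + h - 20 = (h - 4)*(h + 5)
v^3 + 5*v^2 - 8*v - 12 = (v - 2)*(v + 1)*(v + 6)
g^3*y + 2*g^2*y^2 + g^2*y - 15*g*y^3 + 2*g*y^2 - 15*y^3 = (g - 3*y)*(g + 5*y)*(g*y + y)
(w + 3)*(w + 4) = w^2 + 7*w + 12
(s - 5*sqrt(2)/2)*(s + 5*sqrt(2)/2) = s^2 - 25/2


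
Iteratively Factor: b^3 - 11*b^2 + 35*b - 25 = (b - 1)*(b^2 - 10*b + 25) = (b - 5)*(b - 1)*(b - 5)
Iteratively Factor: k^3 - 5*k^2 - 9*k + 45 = (k - 5)*(k^2 - 9) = (k - 5)*(k - 3)*(k + 3)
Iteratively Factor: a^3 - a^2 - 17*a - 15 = (a + 1)*(a^2 - 2*a - 15) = (a + 1)*(a + 3)*(a - 5)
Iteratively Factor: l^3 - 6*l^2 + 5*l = (l - 1)*(l^2 - 5*l) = l*(l - 1)*(l - 5)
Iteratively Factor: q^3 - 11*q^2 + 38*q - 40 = (q - 5)*(q^2 - 6*q + 8) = (q - 5)*(q - 2)*(q - 4)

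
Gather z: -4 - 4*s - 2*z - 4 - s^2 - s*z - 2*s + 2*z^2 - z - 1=-s^2 - 6*s + 2*z^2 + z*(-s - 3) - 9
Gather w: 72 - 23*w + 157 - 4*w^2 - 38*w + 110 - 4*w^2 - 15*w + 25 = -8*w^2 - 76*w + 364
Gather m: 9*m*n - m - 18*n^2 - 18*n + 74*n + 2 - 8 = m*(9*n - 1) - 18*n^2 + 56*n - 6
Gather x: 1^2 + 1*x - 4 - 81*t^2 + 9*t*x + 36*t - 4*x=-81*t^2 + 36*t + x*(9*t - 3) - 3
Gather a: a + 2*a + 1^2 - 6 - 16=3*a - 21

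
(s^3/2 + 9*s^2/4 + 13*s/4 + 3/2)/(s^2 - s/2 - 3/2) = (2*s^2 + 7*s + 6)/(2*(2*s - 3))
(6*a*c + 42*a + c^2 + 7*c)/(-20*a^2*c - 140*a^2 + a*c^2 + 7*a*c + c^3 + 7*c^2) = (-6*a - c)/(20*a^2 - a*c - c^2)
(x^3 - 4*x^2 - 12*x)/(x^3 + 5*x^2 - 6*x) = (x^2 - 4*x - 12)/(x^2 + 5*x - 6)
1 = 1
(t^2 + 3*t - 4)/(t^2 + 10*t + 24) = (t - 1)/(t + 6)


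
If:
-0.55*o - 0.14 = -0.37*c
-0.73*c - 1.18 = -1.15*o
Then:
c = 33.75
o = 22.45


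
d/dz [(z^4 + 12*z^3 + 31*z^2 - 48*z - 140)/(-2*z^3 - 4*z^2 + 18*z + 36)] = (-z^4 + 38*z^2 + 40*z + 99)/(2*(z^4 - 18*z^2 + 81))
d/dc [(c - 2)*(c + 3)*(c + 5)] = 3*c^2 + 12*c - 1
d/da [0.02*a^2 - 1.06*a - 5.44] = 0.04*a - 1.06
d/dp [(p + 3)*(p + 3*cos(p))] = p - (p + 3)*(3*sin(p) - 1) + 3*cos(p)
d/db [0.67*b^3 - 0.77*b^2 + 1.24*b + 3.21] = 2.01*b^2 - 1.54*b + 1.24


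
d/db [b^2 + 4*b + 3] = 2*b + 4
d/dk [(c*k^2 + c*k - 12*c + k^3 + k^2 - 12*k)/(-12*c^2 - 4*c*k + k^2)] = (2*(2*c - k)*(c*k^2 + c*k - 12*c + k^3 + k^2 - 12*k) + (12*c^2 + 4*c*k - k^2)*(-2*c*k - c - 3*k^2 - 2*k + 12))/(12*c^2 + 4*c*k - k^2)^2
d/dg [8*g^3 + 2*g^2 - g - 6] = 24*g^2 + 4*g - 1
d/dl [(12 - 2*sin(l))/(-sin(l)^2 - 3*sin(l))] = 2*(-cos(l) + 12/tan(l) + 18*cos(l)/sin(l)^2)/(sin(l) + 3)^2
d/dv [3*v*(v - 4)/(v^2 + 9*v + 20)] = 3*(13*v^2 + 40*v - 80)/(v^4 + 18*v^3 + 121*v^2 + 360*v + 400)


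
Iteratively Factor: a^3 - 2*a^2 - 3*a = (a)*(a^2 - 2*a - 3) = a*(a + 1)*(a - 3)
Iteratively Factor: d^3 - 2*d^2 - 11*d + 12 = (d - 1)*(d^2 - d - 12) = (d - 1)*(d + 3)*(d - 4)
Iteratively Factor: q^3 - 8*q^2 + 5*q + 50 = (q + 2)*(q^2 - 10*q + 25) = (q - 5)*(q + 2)*(q - 5)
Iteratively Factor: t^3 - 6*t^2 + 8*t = (t)*(t^2 - 6*t + 8) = t*(t - 2)*(t - 4)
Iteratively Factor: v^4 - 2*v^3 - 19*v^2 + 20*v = (v + 4)*(v^3 - 6*v^2 + 5*v) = (v - 5)*(v + 4)*(v^2 - v) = v*(v - 5)*(v + 4)*(v - 1)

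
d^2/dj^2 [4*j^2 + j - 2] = 8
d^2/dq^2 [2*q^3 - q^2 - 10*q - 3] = 12*q - 2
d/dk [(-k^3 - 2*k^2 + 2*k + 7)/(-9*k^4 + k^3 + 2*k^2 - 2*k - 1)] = 3*(-3*k^6 - 12*k^5 + 18*k^4 + 84*k^3 - 6*k^2 - 8*k + 4)/(81*k^8 - 18*k^7 - 35*k^6 + 40*k^5 + 18*k^4 - 10*k^3 + 4*k + 1)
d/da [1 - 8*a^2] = -16*a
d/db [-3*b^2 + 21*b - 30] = 21 - 6*b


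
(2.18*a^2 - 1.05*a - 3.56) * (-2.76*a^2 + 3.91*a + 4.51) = -6.0168*a^4 + 11.4218*a^3 + 15.5519*a^2 - 18.6551*a - 16.0556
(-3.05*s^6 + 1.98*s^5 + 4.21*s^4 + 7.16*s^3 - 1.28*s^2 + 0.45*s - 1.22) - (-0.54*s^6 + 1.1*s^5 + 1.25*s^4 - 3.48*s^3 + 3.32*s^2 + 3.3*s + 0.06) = -2.51*s^6 + 0.88*s^5 + 2.96*s^4 + 10.64*s^3 - 4.6*s^2 - 2.85*s - 1.28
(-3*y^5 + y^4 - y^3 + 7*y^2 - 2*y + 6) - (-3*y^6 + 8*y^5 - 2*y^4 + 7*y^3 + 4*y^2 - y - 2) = 3*y^6 - 11*y^5 + 3*y^4 - 8*y^3 + 3*y^2 - y + 8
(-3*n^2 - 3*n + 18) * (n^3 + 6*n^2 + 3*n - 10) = -3*n^5 - 21*n^4 - 9*n^3 + 129*n^2 + 84*n - 180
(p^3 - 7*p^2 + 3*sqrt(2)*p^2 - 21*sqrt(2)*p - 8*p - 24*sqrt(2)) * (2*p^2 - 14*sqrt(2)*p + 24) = 2*p^5 - 14*p^4 - 8*sqrt(2)*p^4 - 76*p^3 + 56*sqrt(2)*p^3 + 136*sqrt(2)*p^2 + 420*p^2 - 504*sqrt(2)*p + 480*p - 576*sqrt(2)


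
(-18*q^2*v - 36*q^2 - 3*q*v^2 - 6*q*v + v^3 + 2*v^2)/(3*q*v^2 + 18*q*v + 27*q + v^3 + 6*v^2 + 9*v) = (-6*q*v - 12*q + v^2 + 2*v)/(v^2 + 6*v + 9)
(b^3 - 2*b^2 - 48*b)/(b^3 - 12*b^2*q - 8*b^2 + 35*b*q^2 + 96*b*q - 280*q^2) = b*(b + 6)/(b^2 - 12*b*q + 35*q^2)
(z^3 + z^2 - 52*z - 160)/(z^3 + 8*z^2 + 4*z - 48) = (z^2 - 3*z - 40)/(z^2 + 4*z - 12)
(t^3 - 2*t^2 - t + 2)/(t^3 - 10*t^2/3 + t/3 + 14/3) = 3*(t - 1)/(3*t - 7)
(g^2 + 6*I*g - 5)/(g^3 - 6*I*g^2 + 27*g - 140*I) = (g + I)/(g^2 - 11*I*g - 28)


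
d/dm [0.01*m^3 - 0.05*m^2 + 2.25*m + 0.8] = 0.03*m^2 - 0.1*m + 2.25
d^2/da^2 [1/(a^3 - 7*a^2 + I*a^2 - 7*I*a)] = 2*(a*(-3*a + 7 - I)*(a^2 - 7*a + I*a - 7*I) + (3*a^2 - 14*a + 2*I*a - 7*I)^2)/(a^3*(a^2 - 7*a + I*a - 7*I)^3)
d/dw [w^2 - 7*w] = 2*w - 7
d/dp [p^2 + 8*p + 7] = 2*p + 8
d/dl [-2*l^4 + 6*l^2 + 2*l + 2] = -8*l^3 + 12*l + 2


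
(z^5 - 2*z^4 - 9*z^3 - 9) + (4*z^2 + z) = z^5 - 2*z^4 - 9*z^3 + 4*z^2 + z - 9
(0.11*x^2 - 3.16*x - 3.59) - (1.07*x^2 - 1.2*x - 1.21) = -0.96*x^2 - 1.96*x - 2.38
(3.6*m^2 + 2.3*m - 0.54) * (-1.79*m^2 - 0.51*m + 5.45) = -6.444*m^4 - 5.953*m^3 + 19.4136*m^2 + 12.8104*m - 2.943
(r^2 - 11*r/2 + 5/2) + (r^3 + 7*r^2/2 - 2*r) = r^3 + 9*r^2/2 - 15*r/2 + 5/2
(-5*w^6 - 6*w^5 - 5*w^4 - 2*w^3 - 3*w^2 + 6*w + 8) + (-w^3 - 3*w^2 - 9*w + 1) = -5*w^6 - 6*w^5 - 5*w^4 - 3*w^3 - 6*w^2 - 3*w + 9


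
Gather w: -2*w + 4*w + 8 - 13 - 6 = 2*w - 11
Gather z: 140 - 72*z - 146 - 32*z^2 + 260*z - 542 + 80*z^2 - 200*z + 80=48*z^2 - 12*z - 468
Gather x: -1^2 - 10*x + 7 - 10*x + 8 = 14 - 20*x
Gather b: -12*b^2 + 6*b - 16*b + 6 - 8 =-12*b^2 - 10*b - 2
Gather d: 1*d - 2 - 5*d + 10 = 8 - 4*d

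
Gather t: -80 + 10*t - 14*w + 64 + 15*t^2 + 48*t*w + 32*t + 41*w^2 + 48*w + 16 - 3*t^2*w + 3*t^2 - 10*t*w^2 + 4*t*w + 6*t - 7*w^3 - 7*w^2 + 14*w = t^2*(18 - 3*w) + t*(-10*w^2 + 52*w + 48) - 7*w^3 + 34*w^2 + 48*w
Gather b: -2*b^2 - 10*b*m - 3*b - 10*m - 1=-2*b^2 + b*(-10*m - 3) - 10*m - 1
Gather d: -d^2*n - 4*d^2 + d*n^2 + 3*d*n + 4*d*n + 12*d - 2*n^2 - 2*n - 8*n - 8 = d^2*(-n - 4) + d*(n^2 + 7*n + 12) - 2*n^2 - 10*n - 8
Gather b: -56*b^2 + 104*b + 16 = -56*b^2 + 104*b + 16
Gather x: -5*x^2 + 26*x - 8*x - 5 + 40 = -5*x^2 + 18*x + 35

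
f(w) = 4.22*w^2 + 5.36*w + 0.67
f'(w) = 8.44*w + 5.36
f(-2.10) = 8.02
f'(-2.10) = -12.36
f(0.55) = 4.89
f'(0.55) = 10.00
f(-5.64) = 104.68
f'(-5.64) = -42.24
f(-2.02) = 7.06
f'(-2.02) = -11.69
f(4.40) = 105.95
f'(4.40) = 42.50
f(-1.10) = -0.12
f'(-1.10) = -3.92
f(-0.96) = -0.59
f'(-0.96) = -2.74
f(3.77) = 80.86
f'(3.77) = 37.18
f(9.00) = 390.73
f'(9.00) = 81.32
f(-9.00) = 294.25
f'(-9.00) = -70.60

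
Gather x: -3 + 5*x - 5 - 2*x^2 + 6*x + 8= -2*x^2 + 11*x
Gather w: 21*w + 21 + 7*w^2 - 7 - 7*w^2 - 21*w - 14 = 0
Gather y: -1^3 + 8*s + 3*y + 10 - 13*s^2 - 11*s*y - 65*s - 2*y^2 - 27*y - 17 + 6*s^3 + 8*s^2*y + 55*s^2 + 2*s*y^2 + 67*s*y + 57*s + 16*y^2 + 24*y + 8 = 6*s^3 + 42*s^2 + y^2*(2*s + 14) + y*(8*s^2 + 56*s)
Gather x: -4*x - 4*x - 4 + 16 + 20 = 32 - 8*x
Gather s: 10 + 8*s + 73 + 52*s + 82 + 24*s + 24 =84*s + 189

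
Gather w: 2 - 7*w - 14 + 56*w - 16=49*w - 28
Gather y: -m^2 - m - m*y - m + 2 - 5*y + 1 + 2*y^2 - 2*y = -m^2 - 2*m + 2*y^2 + y*(-m - 7) + 3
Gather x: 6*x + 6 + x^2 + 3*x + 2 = x^2 + 9*x + 8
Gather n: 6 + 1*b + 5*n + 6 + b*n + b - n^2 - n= 2*b - n^2 + n*(b + 4) + 12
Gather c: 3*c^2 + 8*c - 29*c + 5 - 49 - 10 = 3*c^2 - 21*c - 54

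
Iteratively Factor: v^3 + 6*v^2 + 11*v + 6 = (v + 1)*(v^2 + 5*v + 6) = (v + 1)*(v + 2)*(v + 3)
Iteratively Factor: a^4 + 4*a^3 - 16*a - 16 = (a + 2)*(a^3 + 2*a^2 - 4*a - 8) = (a + 2)^2*(a^2 - 4) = (a - 2)*(a + 2)^2*(a + 2)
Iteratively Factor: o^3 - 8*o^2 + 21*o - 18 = (o - 3)*(o^2 - 5*o + 6) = (o - 3)*(o - 2)*(o - 3)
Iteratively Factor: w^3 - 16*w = (w + 4)*(w^2 - 4*w) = w*(w + 4)*(w - 4)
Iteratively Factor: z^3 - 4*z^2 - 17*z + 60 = (z - 3)*(z^2 - z - 20) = (z - 5)*(z - 3)*(z + 4)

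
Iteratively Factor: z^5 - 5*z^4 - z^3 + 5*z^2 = (z - 5)*(z^4 - z^2) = (z - 5)*(z + 1)*(z^3 - z^2) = z*(z - 5)*(z + 1)*(z^2 - z) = z*(z - 5)*(z - 1)*(z + 1)*(z)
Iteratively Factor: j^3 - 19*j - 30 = (j - 5)*(j^2 + 5*j + 6) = (j - 5)*(j + 2)*(j + 3)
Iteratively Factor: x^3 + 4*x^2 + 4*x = (x + 2)*(x^2 + 2*x) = x*(x + 2)*(x + 2)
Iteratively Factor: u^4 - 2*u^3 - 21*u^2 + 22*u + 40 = (u - 5)*(u^3 + 3*u^2 - 6*u - 8) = (u - 5)*(u + 1)*(u^2 + 2*u - 8) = (u - 5)*(u + 1)*(u + 4)*(u - 2)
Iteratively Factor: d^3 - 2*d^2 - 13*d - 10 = (d + 1)*(d^2 - 3*d - 10) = (d - 5)*(d + 1)*(d + 2)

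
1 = 1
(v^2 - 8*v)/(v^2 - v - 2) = v*(8 - v)/(-v^2 + v + 2)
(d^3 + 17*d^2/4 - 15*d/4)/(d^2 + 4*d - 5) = d*(4*d - 3)/(4*(d - 1))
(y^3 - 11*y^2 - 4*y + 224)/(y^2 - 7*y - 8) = (y^2 - 3*y - 28)/(y + 1)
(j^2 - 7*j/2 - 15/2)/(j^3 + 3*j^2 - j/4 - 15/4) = 2*(j - 5)/(2*j^2 + 3*j - 5)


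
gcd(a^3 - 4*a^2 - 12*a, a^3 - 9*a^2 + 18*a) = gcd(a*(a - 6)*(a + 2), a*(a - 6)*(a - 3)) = a^2 - 6*a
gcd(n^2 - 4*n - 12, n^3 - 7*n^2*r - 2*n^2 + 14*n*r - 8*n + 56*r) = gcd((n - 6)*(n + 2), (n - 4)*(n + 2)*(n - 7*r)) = n + 2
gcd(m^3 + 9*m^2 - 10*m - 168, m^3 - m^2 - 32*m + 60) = m + 6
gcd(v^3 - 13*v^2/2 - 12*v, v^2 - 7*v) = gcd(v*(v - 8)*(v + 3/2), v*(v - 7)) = v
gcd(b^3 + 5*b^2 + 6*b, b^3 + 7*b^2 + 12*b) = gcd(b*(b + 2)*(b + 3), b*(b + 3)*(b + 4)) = b^2 + 3*b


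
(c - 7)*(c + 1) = c^2 - 6*c - 7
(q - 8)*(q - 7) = q^2 - 15*q + 56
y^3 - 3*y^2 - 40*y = y*(y - 8)*(y + 5)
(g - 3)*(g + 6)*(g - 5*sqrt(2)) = g^3 - 5*sqrt(2)*g^2 + 3*g^2 - 15*sqrt(2)*g - 18*g + 90*sqrt(2)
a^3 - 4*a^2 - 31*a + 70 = (a - 7)*(a - 2)*(a + 5)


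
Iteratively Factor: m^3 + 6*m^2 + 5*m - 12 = (m - 1)*(m^2 + 7*m + 12) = (m - 1)*(m + 3)*(m + 4)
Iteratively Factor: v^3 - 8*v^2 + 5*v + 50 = (v - 5)*(v^2 - 3*v - 10) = (v - 5)*(v + 2)*(v - 5)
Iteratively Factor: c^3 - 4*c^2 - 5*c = (c + 1)*(c^2 - 5*c) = c*(c + 1)*(c - 5)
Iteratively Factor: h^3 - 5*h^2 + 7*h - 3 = (h - 1)*(h^2 - 4*h + 3) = (h - 1)^2*(h - 3)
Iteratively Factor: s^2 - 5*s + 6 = (s - 3)*(s - 2)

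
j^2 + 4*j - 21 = (j - 3)*(j + 7)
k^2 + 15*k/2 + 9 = (k + 3/2)*(k + 6)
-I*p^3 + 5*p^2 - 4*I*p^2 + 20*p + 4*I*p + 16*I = (p + 4)*(p + 4*I)*(-I*p + 1)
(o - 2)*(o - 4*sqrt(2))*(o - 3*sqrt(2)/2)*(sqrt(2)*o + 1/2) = sqrt(2)*o^4 - 21*o^3/2 - 2*sqrt(2)*o^3 + 37*sqrt(2)*o^2/4 + 21*o^2 - 37*sqrt(2)*o/2 + 6*o - 12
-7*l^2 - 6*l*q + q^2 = (-7*l + q)*(l + q)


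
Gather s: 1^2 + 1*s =s + 1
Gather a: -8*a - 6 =-8*a - 6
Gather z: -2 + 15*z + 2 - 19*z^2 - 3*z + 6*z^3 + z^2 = 6*z^3 - 18*z^2 + 12*z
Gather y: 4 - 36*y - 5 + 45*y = 9*y - 1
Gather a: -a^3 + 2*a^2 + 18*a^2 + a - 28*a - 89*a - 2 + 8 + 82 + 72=-a^3 + 20*a^2 - 116*a + 160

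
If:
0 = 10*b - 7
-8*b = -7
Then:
No Solution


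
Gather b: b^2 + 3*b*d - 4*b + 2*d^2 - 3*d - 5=b^2 + b*(3*d - 4) + 2*d^2 - 3*d - 5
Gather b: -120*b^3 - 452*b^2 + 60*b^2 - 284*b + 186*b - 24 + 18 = -120*b^3 - 392*b^2 - 98*b - 6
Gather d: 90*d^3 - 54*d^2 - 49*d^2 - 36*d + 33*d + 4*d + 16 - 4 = 90*d^3 - 103*d^2 + d + 12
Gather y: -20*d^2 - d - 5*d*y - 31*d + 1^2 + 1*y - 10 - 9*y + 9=-20*d^2 - 32*d + y*(-5*d - 8)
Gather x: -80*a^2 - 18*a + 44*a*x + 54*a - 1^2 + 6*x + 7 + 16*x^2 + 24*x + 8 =-80*a^2 + 36*a + 16*x^2 + x*(44*a + 30) + 14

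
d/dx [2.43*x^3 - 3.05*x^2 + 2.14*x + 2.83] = 7.29*x^2 - 6.1*x + 2.14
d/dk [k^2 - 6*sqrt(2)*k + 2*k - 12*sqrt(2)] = 2*k - 6*sqrt(2) + 2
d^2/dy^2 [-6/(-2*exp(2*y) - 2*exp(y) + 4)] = 3*(2*(2*exp(y) + 1)^2*exp(y) - (4*exp(y) + 1)*(exp(2*y) + exp(y) - 2))*exp(y)/(exp(2*y) + exp(y) - 2)^3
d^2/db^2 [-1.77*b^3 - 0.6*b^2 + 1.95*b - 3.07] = -10.62*b - 1.2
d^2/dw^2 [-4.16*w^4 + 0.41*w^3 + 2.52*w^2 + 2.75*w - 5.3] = -49.92*w^2 + 2.46*w + 5.04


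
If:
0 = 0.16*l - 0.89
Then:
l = 5.56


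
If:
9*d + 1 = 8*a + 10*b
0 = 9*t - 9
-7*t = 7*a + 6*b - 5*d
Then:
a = -2*d/11 - 38/11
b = 23*d/22 + 63/22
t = 1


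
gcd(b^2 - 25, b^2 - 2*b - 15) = b - 5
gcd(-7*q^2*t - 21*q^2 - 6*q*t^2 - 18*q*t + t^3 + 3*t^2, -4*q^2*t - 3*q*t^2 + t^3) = q + t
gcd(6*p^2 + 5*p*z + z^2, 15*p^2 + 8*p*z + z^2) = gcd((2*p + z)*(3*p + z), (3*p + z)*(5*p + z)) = 3*p + z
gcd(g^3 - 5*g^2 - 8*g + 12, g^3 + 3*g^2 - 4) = g^2 + g - 2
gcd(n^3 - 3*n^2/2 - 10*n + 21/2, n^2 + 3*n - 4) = n - 1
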